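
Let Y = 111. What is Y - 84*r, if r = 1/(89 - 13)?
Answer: 2088/19 ≈ 109.89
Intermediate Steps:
r = 1/76 ≈ 0.013158
Y - 84*r = 111 - 84*1/76 = 111 - 21/19 = 2088/19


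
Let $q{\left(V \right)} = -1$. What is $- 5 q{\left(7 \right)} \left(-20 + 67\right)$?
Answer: $235$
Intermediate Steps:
$- 5 q{\left(7 \right)} \left(-20 + 67\right) = - 5 \left(- (-20 + 67)\right) = - 5 \left(\left(-1\right) 47\right) = \left(-5\right) \left(-47\right) = 235$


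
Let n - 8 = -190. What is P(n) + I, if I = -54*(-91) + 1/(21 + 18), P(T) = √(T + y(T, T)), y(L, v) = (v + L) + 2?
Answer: 191647/39 + 4*I*√34 ≈ 4914.0 + 23.324*I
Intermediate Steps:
y(L, v) = 2 + L + v (y(L, v) = (L + v) + 2 = 2 + L + v)
n = -182 (n = 8 - 190 = -182)
P(T) = √(2 + 3*T) (P(T) = √(T + (2 + T + T)) = √(T + (2 + 2*T)) = √(2 + 3*T))
I = 191647/39 (I = 4914 + 1/39 = 191647/39 ≈ 4914.0)
P(n) + I = √(2 + 3*(-182)) + 191647/39 = √(2 - 546) + 191647/39 = √(-544) + 191647/39 = 4*I*√34 + 191647/39 = 191647/39 + 4*I*√34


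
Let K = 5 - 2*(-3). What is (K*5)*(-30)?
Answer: -1650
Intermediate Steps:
K = 11 (K = 5 + 6 = 11)
(K*5)*(-30) = (11*5)*(-30) = 55*(-30) = -1650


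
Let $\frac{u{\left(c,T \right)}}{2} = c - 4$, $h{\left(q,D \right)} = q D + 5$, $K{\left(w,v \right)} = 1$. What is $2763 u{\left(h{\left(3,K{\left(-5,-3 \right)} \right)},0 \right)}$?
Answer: $22104$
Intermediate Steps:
$h{\left(q,D \right)} = 5 + D q$ ($h{\left(q,D \right)} = D q + 5 = 5 + D q$)
$u{\left(c,T \right)} = -8 + 2 c$ ($u{\left(c,T \right)} = 2 \left(c - 4\right) = 2 \left(-4 + c\right) = -8 + 2 c$)
$2763 u{\left(h{\left(3,K{\left(-5,-3 \right)} \right)},0 \right)} = 2763 \left(-8 + 2 \left(5 + 1 \cdot 3\right)\right) = 2763 \left(-8 + 2 \left(5 + 3\right)\right) = 2763 \left(-8 + 2 \cdot 8\right) = 2763 \left(-8 + 16\right) = 2763 \cdot 8 = 22104$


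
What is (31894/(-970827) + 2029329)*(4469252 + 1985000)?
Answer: 12715698409574809628/970827 ≈ 1.3098e+13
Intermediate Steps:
(31894/(-970827) + 2029329)*(4469252 + 1985000) = (31894*(-1/970827) + 2029329)*6454252 = (-31894/970827 + 2029329)*6454252 = (1970127353189/970827)*6454252 = 12715698409574809628/970827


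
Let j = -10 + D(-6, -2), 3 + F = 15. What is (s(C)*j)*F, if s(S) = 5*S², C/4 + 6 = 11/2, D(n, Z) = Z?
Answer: -2880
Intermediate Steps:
F = 12 (F = -3 + 15 = 12)
C = -2 (C = -24 + 4*(11/2) = -24 + 22 = -2)
j = -12 (j = -10 - 2 = -12)
(s(C)*j)*F = ((5*(-2)²)*(-12))*12 = ((5*4)*(-12))*12 = (20*(-12))*12 = -240*12 = -2880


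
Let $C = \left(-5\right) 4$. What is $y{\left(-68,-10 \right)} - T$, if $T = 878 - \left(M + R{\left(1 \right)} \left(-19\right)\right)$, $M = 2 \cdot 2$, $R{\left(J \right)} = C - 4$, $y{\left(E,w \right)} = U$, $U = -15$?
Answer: $-433$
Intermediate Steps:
$C = -20$
$y{\left(E,w \right)} = -15$
$R{\left(J \right)} = -24$ ($R{\left(J \right)} = -20 - 4 = -24$)
$M = 4$
$T = 418$ ($T = 878 - \left(4 - -456\right) = 878 - \left(4 + 456\right) = 878 - 460 = 418$)
$y{\left(-68,-10 \right)} - T = -15 - 418 = -433$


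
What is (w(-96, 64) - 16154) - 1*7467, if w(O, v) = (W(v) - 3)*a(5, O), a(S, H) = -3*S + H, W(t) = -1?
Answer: -23177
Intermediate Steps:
a(S, H) = H - 3*S
w(O, v) = 60 - 4*O (w(O, v) = (-1 - 3)*(O - 3*5) = -4*(O - 15) = -4*(-15 + O) = 60 - 4*O)
(w(-96, 64) - 16154) - 1*7467 = ((60 - 4*(-96)) - 16154) - 1*7467 = ((60 + 384) - 16154) - 7467 = (444 - 16154) - 7467 = -15710 - 7467 = -23177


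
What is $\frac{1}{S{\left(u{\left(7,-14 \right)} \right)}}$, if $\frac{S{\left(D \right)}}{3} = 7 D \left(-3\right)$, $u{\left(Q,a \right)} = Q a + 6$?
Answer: $\frac{1}{5796} \approx 0.00017253$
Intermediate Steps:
$u{\left(Q,a \right)} = 6 + Q a$
$S{\left(D \right)} = - 63 D$ ($S{\left(D \right)} = 3 \cdot 7 D \left(-3\right) = 3 \left(- 21 D\right) = - 63 D$)
$\frac{1}{S{\left(u{\left(7,-14 \right)} \right)}} = \frac{1}{\left(-63\right) \left(6 + 7 \left(-14\right)\right)} = \frac{1}{\left(-63\right) \left(6 - 98\right)} = \frac{1}{\left(-63\right) \left(-92\right)} = \frac{1}{5796}$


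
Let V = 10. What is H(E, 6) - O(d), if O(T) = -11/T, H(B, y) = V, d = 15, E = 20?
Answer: 161/15 ≈ 10.733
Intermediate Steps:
H(B, y) = 10
H(E, 6) - O(d) = 10 - (-11)/15 = 10 - 1*(-11/15) = 10 + 11/15 = 161/15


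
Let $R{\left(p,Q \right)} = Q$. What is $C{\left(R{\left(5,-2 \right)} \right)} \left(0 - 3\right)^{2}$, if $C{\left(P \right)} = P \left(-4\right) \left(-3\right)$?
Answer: $-216$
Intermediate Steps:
$C{\left(P \right)} = 12 P$ ($C{\left(P \right)} = - 4 P \left(-3\right) = 12 P$)
$C{\left(R{\left(5,-2 \right)} \right)} \left(0 - 3\right)^{2} = 12 \left(-2\right) \left(0 - 3\right)^{2} = - 24 \left(-3\right)^{2} = \left(-24\right) 9 = -216$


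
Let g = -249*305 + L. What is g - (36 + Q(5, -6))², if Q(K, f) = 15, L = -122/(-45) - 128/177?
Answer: -208534352/2655 ≈ -78544.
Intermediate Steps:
L = 5278/2655 (L = -122*(-1/45) - 128*1/177 = 122/45 - 128/177 = 5278/2655 ≈ 1.9879)
g = -201628697/2655 (g = -249*305 + 5278/2655 = -75945 + 5278/2655 = -201628697/2655 ≈ -75943.)
g - (36 + Q(5, -6))² = -201628697/2655 - (36 + 15)² = -201628697/2655 - 1*51² = -201628697/2655 - 1*2601 = -201628697/2655 - 2601 = -208534352/2655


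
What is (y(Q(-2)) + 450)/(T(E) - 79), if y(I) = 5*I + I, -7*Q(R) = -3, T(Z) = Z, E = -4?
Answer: -3168/581 ≈ -5.4527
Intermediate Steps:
Q(R) = 3/7 (Q(R) = -⅐*(-3) = 3/7)
y(I) = 6*I
(y(Q(-2)) + 450)/(T(E) - 79) = (6*(3/7) + 450)/(-4 - 79) = (18/7 + 450)/(-83) = (3168/7)*(-1/83) = -3168/581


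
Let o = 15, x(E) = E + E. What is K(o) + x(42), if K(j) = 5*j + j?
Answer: 174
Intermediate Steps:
x(E) = 2*E
K(j) = 6*j
K(o) + x(42) = 6*15 + 2*42 = 90 + 84 = 174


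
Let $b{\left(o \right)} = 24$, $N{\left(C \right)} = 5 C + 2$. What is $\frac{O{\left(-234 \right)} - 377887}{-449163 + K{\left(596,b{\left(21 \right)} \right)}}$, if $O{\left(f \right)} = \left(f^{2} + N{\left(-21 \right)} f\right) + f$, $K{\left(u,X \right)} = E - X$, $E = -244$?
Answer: $\frac{299263}{449431} \approx 0.66587$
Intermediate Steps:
$N{\left(C \right)} = 2 + 5 C$
$K{\left(u,X \right)} = -244 - X$
$O{\left(f \right)} = f^{2} - 102 f$ ($O{\left(f \right)} = \left(f^{2} + \left(2 + 5 \left(-21\right)\right) f\right) + f = \left(f^{2} + \left(2 - 105\right) f\right) + f = \left(f^{2} - 103 f\right) + f = f^{2} - 102 f$)
$\frac{O{\left(-234 \right)} - 377887}{-449163 + K{\left(596,b{\left(21 \right)} \right)}} = \frac{- 234 \left(-102 - 234\right) - 377887}{-449163 - 268} = \frac{\left(-234\right) \left(-336\right) - 377887}{-449163 - 268} = \frac{78624 - 377887}{-449163 - 268} = - \frac{299263}{-449431} = \left(-299263\right) \left(- \frac{1}{449431}\right) = \frac{299263}{449431}$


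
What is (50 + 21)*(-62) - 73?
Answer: -4475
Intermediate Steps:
(50 + 21)*(-62) - 73 = 71*(-62) - 73 = -4402 - 73 = -4475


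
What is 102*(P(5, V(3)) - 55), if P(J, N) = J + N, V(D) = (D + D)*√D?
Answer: -5100 + 612*√3 ≈ -4040.0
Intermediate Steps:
V(D) = 2*D^(3/2) (V(D) = (2*D)*√D = 2*D^(3/2))
102*(P(5, V(3)) - 55) = 102*((5 + 2*3^(3/2)) - 55) = 102*((5 + 2*(3*√3)) - 55) = 102*((5 + 6*√3) - 55) = 102*(-50 + 6*√3) = -5100 + 612*√3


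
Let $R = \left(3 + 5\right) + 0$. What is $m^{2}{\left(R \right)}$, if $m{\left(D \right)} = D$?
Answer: $64$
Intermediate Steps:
$R = 8$ ($R = 8 + 0 = 8$)
$m^{2}{\left(R \right)} = 8^{2} = 64$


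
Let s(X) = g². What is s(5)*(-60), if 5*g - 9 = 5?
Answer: -2352/5 ≈ -470.40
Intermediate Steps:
g = 14/5 (g = 9/5 + (⅕)*5 = 9/5 + 1 = 14/5 ≈ 2.8000)
s(X) = 196/25 (s(X) = (14/5)² = 196/25)
s(5)*(-60) = (196/25)*(-60) = -2352/5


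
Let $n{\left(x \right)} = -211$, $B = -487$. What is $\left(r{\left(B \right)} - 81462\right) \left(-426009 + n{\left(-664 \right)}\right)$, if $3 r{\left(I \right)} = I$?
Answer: $\frac{104369770060}{3} \approx 3.479 \cdot 10^{10}$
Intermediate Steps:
$r{\left(I \right)} = \frac{I}{3}$
$\left(r{\left(B \right)} - 81462\right) \left(-426009 + n{\left(-664 \right)}\right) = \left(\frac{1}{3} \left(-487\right) - 81462\right) \left(-426009 - 211\right) = \left(- \frac{487}{3} - 81462\right) \left(-426220\right) = \left(- \frac{244873}{3}\right) \left(-426220\right) = \frac{104369770060}{3}$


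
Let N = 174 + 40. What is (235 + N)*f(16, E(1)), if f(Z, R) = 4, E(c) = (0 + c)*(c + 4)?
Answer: 1796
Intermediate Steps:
N = 214
E(c) = c*(4 + c)
(235 + N)*f(16, E(1)) = (235 + 214)*4 = 449*4 = 1796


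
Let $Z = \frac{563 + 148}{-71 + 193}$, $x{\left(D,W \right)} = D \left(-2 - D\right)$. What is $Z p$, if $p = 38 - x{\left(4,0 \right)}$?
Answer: $\frac{22041}{61} \approx 361.33$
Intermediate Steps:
$Z = \frac{711}{122} \approx 5.8279$
$p = 62$ ($p = 38 - \left(-1\right) 4 \left(2 + 4\right) = 38 - \left(-1\right) 4 \cdot 6 = 38 - -24 = 38 + 24 = 62$)
$Z p = \frac{711}{122} \cdot 62 = \frac{22041}{61}$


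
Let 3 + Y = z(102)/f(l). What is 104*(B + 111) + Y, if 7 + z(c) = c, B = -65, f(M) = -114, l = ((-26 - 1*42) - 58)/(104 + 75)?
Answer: 28681/6 ≈ 4780.2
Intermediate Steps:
l = -126/179 (l = ((-26 - 42) - 58)/179 = (-68 - 58)*(1/179) = -126*1/179 = -126/179 ≈ -0.70391)
z(c) = -7 + c
Y = -23/6 (Y = -3 + (-7 + 102)/(-114) = -3 + 95*(-1/114) = -3 - 5/6 = -23/6 ≈ -3.8333)
104*(B + 111) + Y = 104*(-65 + 111) - 23/6 = 104*46 - 23/6 = 4784 - 23/6 = 28681/6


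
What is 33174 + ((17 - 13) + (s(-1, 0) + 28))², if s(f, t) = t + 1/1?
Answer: 34263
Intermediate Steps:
s(f, t) = 1 + t (s(f, t) = t + 1 = 1 + t)
33174 + ((17 - 13) + (s(-1, 0) + 28))² = 33174 + ((17 - 13) + ((1 + 0) + 28))² = 33174 + (4 + (1 + 28))² = 33174 + (4 + 29)² = 33174 + 33² = 33174 + 1089 = 34263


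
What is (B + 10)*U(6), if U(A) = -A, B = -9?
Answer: -6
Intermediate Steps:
(B + 10)*U(6) = (-9 + 10)*(-1*6) = 1*(-6) = -6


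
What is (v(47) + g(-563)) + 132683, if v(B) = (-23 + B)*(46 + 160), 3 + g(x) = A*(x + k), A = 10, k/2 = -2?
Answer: 131954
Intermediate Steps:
k = -4 (k = 2*(-2) = -4)
g(x) = -43 + 10*x (g(x) = -3 + 10*(x - 4) = -3 + 10*(-4 + x) = -3 + (-40 + 10*x) = -43 + 10*x)
v(B) = -4738 + 206*B (v(B) = (-23 + B)*206 = -4738 + 206*B)
(v(47) + g(-563)) + 132683 = ((-4738 + 206*47) + (-43 + 10*(-563))) + 132683 = ((-4738 + 9682) + (-43 - 5630)) + 132683 = (4944 - 5673) + 132683 = -729 + 132683 = 131954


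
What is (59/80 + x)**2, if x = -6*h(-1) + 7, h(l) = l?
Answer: 1207801/6400 ≈ 188.72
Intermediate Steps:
x = 13 (x = -6*(-1) + 7 = 6 + 7 = 13)
(59/80 + x)**2 = (59/80 + 13)**2 = (1099/80)**2 = 1207801/6400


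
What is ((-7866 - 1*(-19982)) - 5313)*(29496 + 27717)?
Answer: 389220039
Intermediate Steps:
((-7866 - 1*(-19982)) - 5313)*(29496 + 27717) = ((-7866 + 19982) - 5313)*57213 = (12116 - 5313)*57213 = 6803*57213 = 389220039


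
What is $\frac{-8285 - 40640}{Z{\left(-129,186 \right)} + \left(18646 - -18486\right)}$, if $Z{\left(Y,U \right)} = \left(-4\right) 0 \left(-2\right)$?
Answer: $- \frac{48925}{37132} \approx -1.3176$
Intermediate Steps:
$Z{\left(Y,U \right)} = 0$ ($Z{\left(Y,U \right)} = 0 \left(-2\right) = 0$)
$\frac{-8285 - 40640}{Z{\left(-129,186 \right)} + \left(18646 - -18486\right)} = \frac{-8285 - 40640}{0 + \left(18646 - -18486\right)} = - \frac{48925}{0 + \left(18646 + 18486\right)} = - \frac{48925}{0 + 37132} = - \frac{48925}{37132}$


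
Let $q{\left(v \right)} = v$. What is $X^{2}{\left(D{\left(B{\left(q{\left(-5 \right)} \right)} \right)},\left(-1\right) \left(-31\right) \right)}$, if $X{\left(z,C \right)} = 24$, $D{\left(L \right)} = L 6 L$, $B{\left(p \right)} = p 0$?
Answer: $576$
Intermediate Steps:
$B{\left(p \right)} = 0$
$D{\left(L \right)} = 6 L^{2}$ ($D{\left(L \right)} = 6 L L = 6 L^{2}$)
$X^{2}{\left(D{\left(B{\left(q{\left(-5 \right)} \right)} \right)},\left(-1\right) \left(-31\right) \right)} = 24^{2} = 576$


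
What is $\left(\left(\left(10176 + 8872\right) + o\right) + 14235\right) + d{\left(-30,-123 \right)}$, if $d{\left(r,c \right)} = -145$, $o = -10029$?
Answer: $23109$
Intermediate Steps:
$\left(\left(\left(10176 + 8872\right) + o\right) + 14235\right) + d{\left(-30,-123 \right)} = \left(\left(\left(10176 + 8872\right) - 10029\right) + 14235\right) - 145 = \left(\left(19048 - 10029\right) + 14235\right) - 145 = \left(9019 + 14235\right) - 145 = 23254 - 145 = 23109$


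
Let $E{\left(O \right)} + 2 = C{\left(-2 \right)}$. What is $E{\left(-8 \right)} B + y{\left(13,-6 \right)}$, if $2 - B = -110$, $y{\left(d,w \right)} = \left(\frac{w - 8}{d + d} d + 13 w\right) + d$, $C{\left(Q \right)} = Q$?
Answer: $-520$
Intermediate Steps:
$y{\left(d,w \right)} = -4 + d + \frac{27 w}{2}$ ($y{\left(d,w \right)} = \left(\frac{-8 + w}{2 d} d + 13 w\right) + d = \left(\left(-4 + \frac{w}{2}\right) + 13 w\right) + d = \left(-4 + \frac{27 w}{2}\right) + d = -4 + d + \frac{27 w}{2}$)
$E{\left(O \right)} = -4$ ($E{\left(O \right)} = -2 - 2 = -4$)
$B = 112$ ($B = 2 - -110 = 2 + 110 = 112$)
$E{\left(-8 \right)} B + y{\left(13,-6 \right)} = \left(-4\right) 112 + \left(-4 + 13 + \frac{27}{2} \left(-6\right)\right) = -448 - 72 = -520$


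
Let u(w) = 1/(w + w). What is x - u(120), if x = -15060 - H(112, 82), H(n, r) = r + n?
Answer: -3660961/240 ≈ -15254.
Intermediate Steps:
u(w) = 1/(2*w)
H(n, r) = n + r
x = -15254 (x = -15060 - (112 + 82) = -15060 - 1*194 = -15060 - 194 = -15254)
x - u(120) = -15254 - 1/(2*120) = -15254 - 1*1/240 = -15254 - 1/240 = -3660961/240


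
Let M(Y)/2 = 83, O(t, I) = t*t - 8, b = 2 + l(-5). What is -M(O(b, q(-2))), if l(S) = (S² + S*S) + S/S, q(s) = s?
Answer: -166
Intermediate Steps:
l(S) = 1 + 2*S² (l(S) = (S² + S²) + 1 = 2*S² + 1 = 1 + 2*S²)
b = 53 (b = 2 + (1 + 2*(-5)²) = 2 + (1 + 2*25) = 2 + (1 + 50) = 2 + 51 = 53)
O(t, I) = -8 + t² (O(t, I) = t² - 8 = -8 + t²)
M(Y) = 166 (M(Y) = 2*83 = 166)
-M(O(b, q(-2))) = -1*166 = -166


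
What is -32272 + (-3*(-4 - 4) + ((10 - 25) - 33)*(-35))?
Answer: -30568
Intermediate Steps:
-32272 + (-3*(-4 - 4) + ((10 - 25) - 33)*(-35)) = -32272 + (-3*(-8) + (-15 - 33)*(-35)) = -32272 + (24 - 48*(-35)) = -32272 + (24 + 1680) = -32272 + 1704 = -30568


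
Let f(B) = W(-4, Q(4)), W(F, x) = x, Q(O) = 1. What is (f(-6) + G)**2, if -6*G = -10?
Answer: 64/9 ≈ 7.1111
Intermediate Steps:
G = 5/3 (G = -1/6*(-10) = 5/3 ≈ 1.6667)
f(B) = 1
(f(-6) + G)**2 = (1 + 5/3)**2 = (8/3)**2 = 64/9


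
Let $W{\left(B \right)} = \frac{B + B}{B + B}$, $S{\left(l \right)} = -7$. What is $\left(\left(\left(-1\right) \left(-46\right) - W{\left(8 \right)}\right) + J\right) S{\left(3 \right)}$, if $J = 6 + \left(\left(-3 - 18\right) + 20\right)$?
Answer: $-350$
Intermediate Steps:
$W{\left(B \right)} = 1$ ($W{\left(B \right)} = \frac{2 B}{2 B} = 2 B \frac{1}{2 B} = 1$)
$J = 5$ ($J = 6 + \left(-21 + 20\right) = 6 - 1 = 5$)
$\left(\left(\left(-1\right) \left(-46\right) - W{\left(8 \right)}\right) + J\right) S{\left(3 \right)} = \left(\left(\left(-1\right) \left(-46\right) - 1\right) + 5\right) \left(-7\right) = \left(\left(46 - 1\right) + 5\right) \left(-7\right) = \left(45 + 5\right) \left(-7\right) = 50 \left(-7\right) = -350$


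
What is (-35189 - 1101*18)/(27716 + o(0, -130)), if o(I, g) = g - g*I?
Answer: -55007/27586 ≈ -1.9940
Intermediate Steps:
o(I, g) = g - I*g
(-35189 - 1101*18)/(27716 + o(0, -130)) = (-35189 - 1101*18)/(27716 - 130*(1 - 1*0)) = (-35189 - 19818)/(27716 - 130*(1 + 0)) = -55007/(27716 - 130*1) = -55007/(27716 - 130) = -55007/27586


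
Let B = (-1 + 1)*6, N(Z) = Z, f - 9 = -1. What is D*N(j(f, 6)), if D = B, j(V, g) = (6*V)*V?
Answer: 0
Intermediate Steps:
f = 8 (f = 9 - 1 = 8)
j(V, g) = 6*V²
B = 0 (B = 0*6 = 0)
D = 0
D*N(j(f, 6)) = 0*(6*8²) = 0*(6*64) = 0*384 = 0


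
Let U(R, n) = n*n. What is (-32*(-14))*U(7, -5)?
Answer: 11200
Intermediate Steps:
U(R, n) = n**2
(-32*(-14))*U(7, -5) = -32*(-14)*(-5)**2 = 448*25 = 11200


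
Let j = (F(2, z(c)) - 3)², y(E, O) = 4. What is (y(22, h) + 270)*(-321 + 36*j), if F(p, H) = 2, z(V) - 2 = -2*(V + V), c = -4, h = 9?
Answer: -78090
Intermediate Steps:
z(V) = 2 - 4*V (z(V) = 2 - 2*(V + V) = 2 - 4*V)
j = 1 (j = (2 - 3)² = (-1)² = 1)
(y(22, h) + 270)*(-321 + 36*j) = (4 + 270)*(-321 + 36*1) = 274*(-321 + 36) = 274*(-285) = -78090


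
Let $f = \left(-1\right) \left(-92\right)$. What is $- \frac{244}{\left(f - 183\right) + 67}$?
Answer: $\frac{61}{6} \approx 10.167$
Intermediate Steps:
$f = 92$
$- \frac{244}{\left(f - 183\right) + 67} = - \frac{244}{\left(92 - 183\right) + 67} = - \frac{244}{-91 + 67} = - \frac{244}{-24} = \left(-244\right) \left(- \frac{1}{24}\right) = \frac{61}{6}$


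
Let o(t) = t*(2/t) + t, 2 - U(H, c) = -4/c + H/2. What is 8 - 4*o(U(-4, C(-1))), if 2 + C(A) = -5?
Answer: -96/7 ≈ -13.714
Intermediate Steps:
C(A) = -7 (C(A) = -2 - 5 = -7)
U(H, c) = 2 + 4/c - H/2 (U(H, c) = 2 - (-4/c + H/2) = 2 - (H/2 - 4/c) = 2 + (4/c - H/2) = 2 + 4/c - H/2)
o(t) = 2 + t
8 - 4*o(U(-4, C(-1))) = 8 - 4*(2 + (2 + 4/(-7) - ½*(-4))) = 8 - 4*(2 + (2 + 4*(-⅐) + 2)) = 8 - 4*(2 + (2 - 4/7 + 2)) = 8 - 4*(2 + 24/7) = 8 - 4*38/7 = 8 - 152/7 = -96/7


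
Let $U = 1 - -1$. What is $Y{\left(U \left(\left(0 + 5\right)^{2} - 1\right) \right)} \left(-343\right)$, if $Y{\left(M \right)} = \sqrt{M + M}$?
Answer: $- 1372 \sqrt{6} \approx -3360.7$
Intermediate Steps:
$U = 2$ ($U = 1 + 1 = 2$)
$Y{\left(M \right)} = \sqrt{2} \sqrt{M}$ ($Y{\left(M \right)} = \sqrt{2 M} = \sqrt{2} \sqrt{M}$)
$Y{\left(U \left(\left(0 + 5\right)^{2} - 1\right) \right)} \left(-343\right) = \sqrt{2} \sqrt{2 \left(\left(0 + 5\right)^{2} - 1\right)} \left(-343\right) = \sqrt{2} \sqrt{2 \left(5^{2} - 1\right)} \left(-343\right) = \sqrt{2} \sqrt{2 \left(25 - 1\right)} \left(-343\right) = \sqrt{2} \sqrt{2 \cdot 24} \left(-343\right) = \sqrt{2} \sqrt{48} \left(-343\right) = \sqrt{2} \cdot 4 \sqrt{3} \left(-343\right) = 4 \sqrt{6} \left(-343\right) = - 1372 \sqrt{6}$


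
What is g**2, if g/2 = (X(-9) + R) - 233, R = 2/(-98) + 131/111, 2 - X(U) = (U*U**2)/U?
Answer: 11433324942400/29582721 ≈ 3.8649e+5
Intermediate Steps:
X(U) = 2 - U**2 (X(U) = 2 - U*U**2/U = 2 - U**3/U = 2 - U**2)
R = 6308/5439 (R = 2*(-1/98) + 131*(1/111) = -1/49 + 131/111 = 6308/5439 ≈ 1.1598)
g = -3381320/5439 (g = 2*(((2 - 1*(-9)**2) + 6308/5439) - 233) = 2*(((2 - 1*81) + 6308/5439) - 233) = 2*(((2 - 81) + 6308/5439) - 233) = 2*((-79 + 6308/5439) - 233) = 2*(-423373/5439 - 233) = 2*(-1690660/5439) = -3381320/5439 ≈ -621.68)
g**2 = (-3381320/5439)**2 = 11433324942400/29582721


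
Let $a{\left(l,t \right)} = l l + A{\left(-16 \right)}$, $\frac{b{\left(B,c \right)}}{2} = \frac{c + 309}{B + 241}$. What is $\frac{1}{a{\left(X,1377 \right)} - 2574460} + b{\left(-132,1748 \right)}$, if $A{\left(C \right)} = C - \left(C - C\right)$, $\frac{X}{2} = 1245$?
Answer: $\frac{14915817245}{395193016} \approx 37.743$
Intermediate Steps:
$b{\left(B,c \right)} = \frac{2 \left(309 + c\right)}{241 + B}$ ($b{\left(B,c \right)} = 2 \frac{c + 309}{B + 241} = 2 \frac{309 + c}{241 + B} = \frac{2 \left(309 + c\right)}{241 + B}$)
$X = 2490$ ($X = 2 \cdot 1245 = 2490$)
$A{\left(C \right)} = C$ ($A{\left(C \right)} = C - 0 = C + 0 = C$)
$a{\left(l,t \right)} = -16 + l^{2}$ ($a{\left(l,t \right)} = l l - 16 = l^{2} - 16 = -16 + l^{2}$)
$\frac{1}{a{\left(X,1377 \right)} - 2574460} + b{\left(-132,1748 \right)} = \frac{1}{\left(-16 + 2490^{2}\right) - 2574460} + \frac{2 \left(309 + 1748\right)}{241 - 132} = \frac{1}{\left(-16 + 6200100\right) - 2574460} + 2 \cdot \frac{1}{109} \cdot 2057 = \frac{1}{6200084 - 2574460} + 2 \cdot \frac{1}{109} \cdot 2057 = \frac{1}{3625624} + \frac{4114}{109} = \frac{14915817245}{395193016}$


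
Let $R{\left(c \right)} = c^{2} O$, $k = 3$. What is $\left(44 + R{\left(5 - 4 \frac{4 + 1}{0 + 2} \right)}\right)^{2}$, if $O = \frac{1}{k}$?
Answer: $\frac{24649}{9} \approx 2738.8$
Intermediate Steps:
$O = \frac{1}{3} \approx 0.33333$
$R{\left(c \right)} = \frac{c^{2}}{3}$ ($R{\left(c \right)} = c^{2} \cdot \frac{1}{3} = \frac{c^{2}}{3}$)
$\left(44 + R{\left(5 - 4 \frac{4 + 1}{0 + 2} \right)}\right)^{2} = \left(44 + \frac{\left(5 - 4 \frac{4 + 1}{0 + 2}\right)^{2}}{3}\right)^{2} = \left(44 + \frac{\left(5 - 4 \cdot \frac{5}{2}\right)^{2}}{3}\right)^{2} = \left(44 + \frac{\left(5 - 4 \cdot 5 \cdot \frac{1}{2}\right)^{2}}{3}\right)^{2} = \left(44 + \frac{\left(5 - 10\right)^{2}}{3}\right)^{2} = \left(44 + \frac{\left(-5\right)^{2}}{3}\right)^{2} = \left(44 + \frac{1}{3} \cdot 25\right)^{2} = \left(44 + \frac{25}{3}\right)^{2} = \left(\frac{157}{3}\right)^{2} = \frac{24649}{9}$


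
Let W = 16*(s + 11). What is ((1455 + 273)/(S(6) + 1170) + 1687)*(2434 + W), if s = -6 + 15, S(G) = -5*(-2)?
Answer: 1371759138/295 ≈ 4.6500e+6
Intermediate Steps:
S(G) = 10
s = 9
W = 320 (W = 16*(9 + 11) = 16*20 = 320)
((1455 + 273)/(S(6) + 1170) + 1687)*(2434 + W) = ((1455 + 273)/(10 + 1170) + 1687)*(2434 + 320) = (1728/1180 + 1687)*2754 = (1728*(1/1180) + 1687)*2754 = (432/295 + 1687)*2754 = (498097/295)*2754 = 1371759138/295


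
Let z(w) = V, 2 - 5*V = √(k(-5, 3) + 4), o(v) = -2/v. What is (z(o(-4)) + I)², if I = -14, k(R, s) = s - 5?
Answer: (68 + √2)²/25 ≈ 192.73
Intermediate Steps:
k(R, s) = -5 + s
V = ⅖ - √2/5 (V = ⅖ - √((-5 + 3) + 4)/5 = ⅖ - √(-2 + 4)/5 = ⅖ - √2/5 ≈ 0.11716)
z(w) = ⅖ - √2/5
(z(o(-4)) + I)² = ((⅖ - √2/5) - 14)² = (-68/5 - √2/5)²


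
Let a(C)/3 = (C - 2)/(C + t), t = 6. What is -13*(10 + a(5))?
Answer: -1547/11 ≈ -140.64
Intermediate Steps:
a(C) = 3*(-2 + C)/(6 + C) (a(C) = 3*((C - 2)/(C + 6)) = 3*((-2 + C)/(6 + C)) = 3*(-2 + C)/(6 + C))
-13*(10 + a(5)) = -13*(10 + 3*(-2 + 5)/(6 + 5)) = -13*(10 + 3*3/11) = -13*(10 + 3*(1/11)*3) = -13*(10 + 9/11) = -13*119/11 = -1547/11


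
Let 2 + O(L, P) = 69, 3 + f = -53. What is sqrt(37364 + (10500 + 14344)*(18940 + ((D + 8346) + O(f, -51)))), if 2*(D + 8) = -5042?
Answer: 2*sqrt(154191205) ≈ 24835.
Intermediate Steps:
f = -56 (f = -3 - 53 = -56)
D = -2529 (D = -8 + (1/2)*(-5042) = -8 - 2521 = -2529)
O(L, P) = 67 (O(L, P) = -2 + 69 = 67)
sqrt(37364 + (10500 + 14344)*(18940 + ((D + 8346) + O(f, -51)))) = sqrt(37364 + (10500 + 14344)*(18940 + ((-2529 + 8346) + 67))) = sqrt(37364 + 24844*(18940 + (5817 + 67))) = sqrt(37364 + 24844*(18940 + 5884)) = sqrt(37364 + 24844*24824) = sqrt(37364 + 616727456) = sqrt(616764820) = 2*sqrt(154191205)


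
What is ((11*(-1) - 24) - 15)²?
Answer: 2500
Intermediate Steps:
((11*(-1) - 24) - 15)² = ((-11 - 24) - 15)² = (-35 - 15)² = (-50)² = 2500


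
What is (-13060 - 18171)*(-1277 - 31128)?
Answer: 1012040555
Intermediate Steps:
(-13060 - 18171)*(-1277 - 31128) = -31231*(-32405) = 1012040555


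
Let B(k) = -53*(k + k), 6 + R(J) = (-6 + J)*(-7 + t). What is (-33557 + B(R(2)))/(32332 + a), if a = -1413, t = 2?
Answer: -35041/30919 ≈ -1.1333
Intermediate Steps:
R(J) = 24 - 5*J (R(J) = -6 + (-6 + J)*(-7 + 2) = -6 + (-6 + J)*(-5) = -6 + (30 - 5*J) = 24 - 5*J)
B(k) = -106*k
(-33557 + B(R(2)))/(32332 + a) = (-33557 - 106*(24 - 5*2))/(32332 - 1413) = (-33557 - 106*(24 - 10))/30919 = (-33557 - 106*14)*(1/30919) = (-33557 - 1484)*(1/30919) = -35041*1/30919 = -35041/30919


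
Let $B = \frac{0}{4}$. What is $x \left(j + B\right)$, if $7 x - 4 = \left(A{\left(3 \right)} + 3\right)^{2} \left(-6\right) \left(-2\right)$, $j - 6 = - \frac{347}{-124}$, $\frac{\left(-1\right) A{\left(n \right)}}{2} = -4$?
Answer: $\frac{56732}{31} \approx 1830.1$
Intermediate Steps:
$A{\left(n \right)} = 8$ ($A{\left(n \right)} = \left(-2\right) \left(-4\right) = 8$)
$B = 0$ ($B = 0 \cdot \frac{1}{4} = 0$)
$j = \frac{1091}{124}$ ($j = 6 - \frac{347}{-124} = 6 - - \frac{347}{124} = 6 + \frac{347}{124} = \frac{1091}{124} \approx 8.7984$)
$x = 208$ ($x = \frac{4}{7} + \frac{\left(8 + 3\right)^{2} \left(-6\right) \left(-2\right)}{7} = \frac{4}{7} + \frac{11^{2} \left(-6\right) \left(-2\right)}{7} = \frac{4}{7} + \frac{121 \left(-6\right) \left(-2\right)}{7} = \frac{4}{7} + \frac{\left(-726\right) \left(-2\right)}{7} = \frac{4}{7} + \frac{1}{7} \cdot 1452 = \frac{4}{7} + \frac{1452}{7} = 208$)
$x \left(j + B\right) = 208 \left(\frac{1091}{124} + 0\right) = 208 \cdot \frac{1091}{124} = \frac{56732}{31}$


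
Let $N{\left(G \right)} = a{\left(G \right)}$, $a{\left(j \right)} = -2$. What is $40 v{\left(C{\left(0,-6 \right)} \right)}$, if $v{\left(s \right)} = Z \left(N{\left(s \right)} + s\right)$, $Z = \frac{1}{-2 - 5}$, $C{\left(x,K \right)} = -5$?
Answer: $40$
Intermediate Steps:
$N{\left(G \right)} = -2$
$Z = - \frac{1}{7}$ ($Z = \frac{1}{-7} = - \frac{1}{7} \approx -0.14286$)
$v{\left(s \right)} = \frac{2}{7} - \frac{s}{7}$ ($v{\left(s \right)} = - \frac{-2 + s}{7} = \frac{2}{7} - \frac{s}{7}$)
$40 v{\left(C{\left(0,-6 \right)} \right)} = 40 \left(\frac{2}{7} - - \frac{5}{7}\right) = 40 \left(\frac{2}{7} + \frac{5}{7}\right) = 40 \cdot 1 = 40$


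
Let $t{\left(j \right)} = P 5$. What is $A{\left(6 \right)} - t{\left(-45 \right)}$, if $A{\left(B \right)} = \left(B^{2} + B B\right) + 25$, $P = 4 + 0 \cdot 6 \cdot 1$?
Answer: $77$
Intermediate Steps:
$P = 4$ ($P = 4 + 0 \cdot 6 = 4 + 0 = 4$)
$A{\left(B \right)} = 25 + 2 B^{2}$ ($A{\left(B \right)} = \left(B^{2} + B^{2}\right) + 25 = 2 B^{2} + 25 = 25 + 2 B^{2}$)
$t{\left(j \right)} = 20$ ($t{\left(j \right)} = 4 \cdot 5 = 20$)
$A{\left(6 \right)} - t{\left(-45 \right)} = \left(25 + 2 \cdot 6^{2}\right) - 20 = \left(25 + 2 \cdot 36\right) - 20 = \left(25 + 72\right) - 20 = 97 - 20 = 77$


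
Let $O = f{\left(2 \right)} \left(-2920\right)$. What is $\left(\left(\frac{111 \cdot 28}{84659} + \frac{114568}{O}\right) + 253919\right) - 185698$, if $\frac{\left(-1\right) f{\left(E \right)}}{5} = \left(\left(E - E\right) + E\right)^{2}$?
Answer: $\frac{42162543054639}{618010700} \approx 68223.0$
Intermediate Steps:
$f{\left(E \right)} = - 5 E^{2}$ ($f{\left(E \right)} = - 5 \left(\left(E - E\right) + E\right)^{2} = - 5 \left(0 + E\right)^{2} = - 5 E^{2}$)
$O = 58400$ ($O = - 5 \cdot 2^{2} \left(-2920\right) = \left(-5\right) 4 \left(-2920\right) = \left(-20\right) \left(-2920\right) = 58400$)
$\left(\left(\frac{111 \cdot 28}{84659} + \frac{114568}{O}\right) + 253919\right) - 185698 = \left(\left(\frac{111 \cdot 28}{84659} + \frac{114568}{58400}\right) + 253919\right) - 185698 = \left(\left(3108 \cdot \frac{1}{84659} + 114568 \cdot \frac{1}{58400}\right) + 253919\right) - 185698 = \left(\left(\frac{3108}{84659} + \frac{14321}{7300}\right) + 253919\right) - 185698 = \left(\frac{1235089939}{618010700} + 253919\right) - 185698 = \frac{156925894023239}{618010700} - 185698 = \frac{42162543054639}{618010700}$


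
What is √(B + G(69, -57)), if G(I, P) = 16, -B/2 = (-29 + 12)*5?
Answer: √186 ≈ 13.638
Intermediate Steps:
B = 170 (B = -2*(-29 + 12)*5 = -(-34)*5 = -2*(-85) = 170)
√(B + G(69, -57)) = √(170 + 16) = √186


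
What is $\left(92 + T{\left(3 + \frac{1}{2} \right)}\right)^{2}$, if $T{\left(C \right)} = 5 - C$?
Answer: $\frac{34969}{4} \approx 8742.3$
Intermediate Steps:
$\left(92 + T{\left(3 + \frac{1}{2} \right)}\right)^{2} = \left(92 + \left(5 - \left(3 + \frac{1}{2}\right)\right)\right)^{2} = \left(92 + \left(5 - \frac{7}{2}\right)\right)^{2} = \left(92 + \frac{3}{2}\right)^{2} = \left(\frac{187}{2}\right)^{2} = \frac{34969}{4}$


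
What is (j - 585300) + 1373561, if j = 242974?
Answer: 1031235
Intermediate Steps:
(j - 585300) + 1373561 = (242974 - 585300) + 1373561 = -342326 + 1373561 = 1031235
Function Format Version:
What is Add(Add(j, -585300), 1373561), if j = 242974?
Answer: 1031235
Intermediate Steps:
Add(Add(j, -585300), 1373561) = Add(Add(242974, -585300), 1373561) = Add(-342326, 1373561) = 1031235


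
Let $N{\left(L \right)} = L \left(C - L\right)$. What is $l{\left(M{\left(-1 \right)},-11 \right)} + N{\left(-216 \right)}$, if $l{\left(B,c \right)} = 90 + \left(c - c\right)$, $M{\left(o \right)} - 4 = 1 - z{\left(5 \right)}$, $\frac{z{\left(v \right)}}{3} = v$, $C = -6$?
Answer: $-45270$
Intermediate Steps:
$z{\left(v \right)} = 3 v$
$M{\left(o \right)} = -10$ ($M{\left(o \right)} = 4 + \left(1 - 3 \cdot 5\right) = 4 + \left(1 - 15\right) = 4 - 14 = -10$)
$N{\left(L \right)} = L \left(-6 - L\right)$
$l{\left(B,c \right)} = 90$ ($l{\left(B,c \right)} = 90 + 0 = 90$)
$l{\left(M{\left(-1 \right)},-11 \right)} + N{\left(-216 \right)} = 90 - - 216 \left(6 - 216\right) = 90 - \left(-216\right) \left(-210\right) = 90 - 45360 = -45270$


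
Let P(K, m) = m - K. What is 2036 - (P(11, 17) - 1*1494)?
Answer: 3524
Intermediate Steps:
2036 - (P(11, 17) - 1*1494) = 2036 - ((17 - 1*11) - 1*1494) = 2036 - ((17 - 11) - 1494) = 2036 - (6 - 1494) = 2036 - 1*(-1488) = 2036 + 1488 = 3524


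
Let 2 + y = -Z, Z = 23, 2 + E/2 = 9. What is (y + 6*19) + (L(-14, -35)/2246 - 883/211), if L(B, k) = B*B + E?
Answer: 20119363/236953 ≈ 84.909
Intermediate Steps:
E = 14 (E = -4 + 2*9 = -4 + 18 = 14)
y = -25 (y = -2 - 1*23 = -2 - 23 = -25)
L(B, k) = 14 + B**2 (L(B, k) = B*B + 14 = B**2 + 14 = 14 + B**2)
(y + 6*19) + (L(-14, -35)/2246 - 883/211) = (-25 + 6*19) + ((14 + (-14)**2)/2246 - 883/211) = (-25 + 114) + ((14 + 196)*(1/2246) - 883*1/211) = 89 + (210*(1/2246) - 883/211) = 89 + (105/1123 - 883/211) = 89 - 969454/236953 = 20119363/236953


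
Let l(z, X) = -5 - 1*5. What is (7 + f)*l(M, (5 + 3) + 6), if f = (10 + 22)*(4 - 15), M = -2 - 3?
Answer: 3450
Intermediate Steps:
M = -5
f = -352 (f = 32*(-11) = -352)
l(z, X) = -10 (l(z, X) = -5 - 5 = -10)
(7 + f)*l(M, (5 + 3) + 6) = (7 - 352)*(-10) = -345*(-10) = 3450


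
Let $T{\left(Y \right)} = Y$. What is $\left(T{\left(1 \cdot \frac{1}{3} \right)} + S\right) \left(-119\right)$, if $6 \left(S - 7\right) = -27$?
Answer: $- \frac{2023}{6} \approx -337.17$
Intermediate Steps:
$S = \frac{5}{2}$ ($S = 7 + \frac{1}{6} \left(-27\right) = 7 - \frac{9}{2} = \frac{5}{2} \approx 2.5$)
$\left(T{\left(1 \cdot \frac{1}{3} \right)} + S\right) \left(-119\right) = \left(1 \cdot \frac{1}{3} + \frac{5}{2}\right) \left(-119\right) = \left(\frac{1}{3} + \frac{5}{2}\right) \left(-119\right) = \frac{17}{6} \left(-119\right) = - \frac{2023}{6}$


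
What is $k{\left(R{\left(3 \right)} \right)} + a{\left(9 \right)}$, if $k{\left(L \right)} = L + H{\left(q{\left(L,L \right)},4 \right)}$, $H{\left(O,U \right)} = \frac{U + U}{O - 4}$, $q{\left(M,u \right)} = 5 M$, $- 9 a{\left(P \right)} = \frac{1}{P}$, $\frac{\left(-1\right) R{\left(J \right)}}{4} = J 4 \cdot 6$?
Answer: $- \frac{8421931}{29241} \approx -288.02$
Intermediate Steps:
$R{\left(J \right)} = - 96 J$ ($R{\left(J \right)} = - 4 J 4 \cdot 6 = - 4 \cdot 4 J 6 = - 4 \cdot 24 J = - 96 J$)
$a{\left(P \right)} = - \frac{1}{9 P}$
$H{\left(O,U \right)} = \frac{2 U}{-4 + O}$
$k{\left(L \right)} = L + \frac{8}{-4 + 5 L}$ ($k{\left(L \right)} = L + 2 \cdot 4 \frac{1}{-4 + 5 L} = L + \frac{8}{-4 + 5 L}$)
$k{\left(R{\left(3 \right)} \right)} + a{\left(9 \right)} = \left(\left(-96\right) 3 + \frac{8}{-4 + 5 \left(\left(-96\right) 3\right)}\right) - \frac{1}{9 \cdot 9} = \left(-288 + \frac{8}{-4 + 5 \left(-288\right)}\right) - \frac{1}{81} = \left(-288 + \frac{8}{-4 - 1440}\right) - \frac{1}{81} = \left(-288 + \frac{8}{-1444}\right) - \frac{1}{81} = \left(-288 + 8 \left(- \frac{1}{1444}\right)\right) - \frac{1}{81} = \left(-288 - \frac{2}{361}\right) - \frac{1}{81} = - \frac{103970}{361} - \frac{1}{81} = - \frac{8421931}{29241}$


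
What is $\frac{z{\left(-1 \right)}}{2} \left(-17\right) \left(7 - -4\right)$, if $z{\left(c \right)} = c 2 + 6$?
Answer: $-374$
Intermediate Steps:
$z{\left(c \right)} = 6 + 2 c$ ($z{\left(c \right)} = 2 c + 6 = 6 + 2 c$)
$\frac{z{\left(-1 \right)}}{2} \left(-17\right) \left(7 - -4\right) = \frac{6 + 2 \left(-1\right)}{2} \left(-17\right) \left(7 - -4\right) = \left(6 - 2\right) \frac{1}{2} \left(-17\right) \left(7 + 4\right) = 4 \cdot \frac{1}{2} \left(-17\right) 11 = 2 \left(-17\right) 11 = \left(-34\right) 11 = -374$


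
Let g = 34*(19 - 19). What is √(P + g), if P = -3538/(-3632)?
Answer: √803126/908 ≈ 0.98697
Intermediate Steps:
P = 1769/1816 (P = -3538*(-1/3632) = 1769/1816 ≈ 0.97412)
g = 0 (g = 34*0 = 0)
√(P + g) = √(1769/1816 + 0) = √(1769/1816) = √803126/908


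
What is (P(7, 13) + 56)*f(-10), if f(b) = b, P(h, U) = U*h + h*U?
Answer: -2380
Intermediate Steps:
P(h, U) = 2*U*h (P(h, U) = U*h + U*h = 2*U*h)
(P(7, 13) + 56)*f(-10) = (2*13*7 + 56)*(-10) = (182 + 56)*(-10) = 238*(-10) = -2380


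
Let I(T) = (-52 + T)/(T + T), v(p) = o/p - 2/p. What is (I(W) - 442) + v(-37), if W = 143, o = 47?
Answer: -360519/814 ≈ -442.90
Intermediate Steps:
v(p) = 45/p (v(p) = 47/p - 2/p = 45/p)
I(T) = (-52 + T)/(2*T) (I(T) = (-52 + T)/((2*T)) = (-52 + T)*(1/(2*T)) = (-52 + T)/(2*T))
(I(W) - 442) + v(-37) = ((½)*(-52 + 143)/143 - 442) + 45/(-37) = ((½)*(1/143)*91 - 442) + 45*(-1/37) = (7/22 - 442) - 45/37 = -9717/22 - 45/37 = -360519/814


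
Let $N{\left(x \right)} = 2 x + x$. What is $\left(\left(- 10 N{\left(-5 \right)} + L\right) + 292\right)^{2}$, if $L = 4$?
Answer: $198916$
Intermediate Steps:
$N{\left(x \right)} = 3 x$
$\left(\left(- 10 N{\left(-5 \right)} + L\right) + 292\right)^{2} = \left(\left(- 10 \cdot 3 \left(-5\right) + 4\right) + 292\right)^{2} = \left(\left(\left(-10\right) \left(-15\right) + 4\right) + 292\right)^{2} = \left(\left(150 + 4\right) + 292\right)^{2} = \left(154 + 292\right)^{2} = 446^{2} = 198916$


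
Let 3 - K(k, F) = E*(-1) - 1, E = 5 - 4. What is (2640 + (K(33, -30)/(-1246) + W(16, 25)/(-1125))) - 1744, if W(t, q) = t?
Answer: 1255942439/1401750 ≈ 895.98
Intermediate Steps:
E = 1
K(k, F) = 5 (K(k, F) = 3 - (1*(-1) - 1) = 3 - (-1 - 1) = 3 - 1*(-2) = 3 + 2 = 5)
(2640 + (K(33, -30)/(-1246) + W(16, 25)/(-1125))) - 1744 = (2640 + (5/(-1246) + 16/(-1125))) - 1744 = (2640 + (5*(-1/1246) + 16*(-1/1125))) - 1744 = (2640 + (-5/1246 - 16/1125)) - 1744 = (2640 - 25561/1401750) - 1744 = 3700594439/1401750 - 1744 = 1255942439/1401750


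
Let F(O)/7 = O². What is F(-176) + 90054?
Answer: 306886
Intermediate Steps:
F(O) = 7*O²
F(-176) + 90054 = 7*(-176)² + 90054 = 7*30976 + 90054 = 216832 + 90054 = 306886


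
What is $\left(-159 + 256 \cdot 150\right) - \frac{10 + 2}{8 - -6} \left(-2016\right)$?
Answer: $39969$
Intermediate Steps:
$\left(-159 + 256 \cdot 150\right) - \frac{10 + 2}{8 - -6} \left(-2016\right) = \left(-159 + 38400\right) - \frac{12}{8 + 6} \left(-2016\right) = 38241 - \frac{12}{14} \left(-2016\right) = 38241 - 12 \cdot \frac{1}{14} \left(-2016\right) = 38241 - \frac{6}{7} \left(-2016\right) = 38241 - -1728 = 38241 + 1728 = 39969$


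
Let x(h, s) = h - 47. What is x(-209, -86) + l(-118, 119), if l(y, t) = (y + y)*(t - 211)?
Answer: 21456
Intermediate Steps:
l(y, t) = 2*y*(-211 + t) (l(y, t) = (2*y)*(-211 + t) = 2*y*(-211 + t))
x(h, s) = -47 + h
x(-209, -86) + l(-118, 119) = (-47 - 209) + 2*(-118)*(-211 + 119) = -256 + 2*(-118)*(-92) = -256 + 21712 = 21456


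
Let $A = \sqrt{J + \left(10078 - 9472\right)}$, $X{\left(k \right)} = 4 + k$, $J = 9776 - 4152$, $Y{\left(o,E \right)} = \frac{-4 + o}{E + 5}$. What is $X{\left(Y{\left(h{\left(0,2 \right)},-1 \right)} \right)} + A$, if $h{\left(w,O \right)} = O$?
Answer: $\frac{7}{2} + \sqrt{6230} \approx 82.43$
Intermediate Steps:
$Y{\left(o,E \right)} = \frac{-4 + o}{5 + E}$
$J = 5624$
$A = \sqrt{6230}$ ($A = \sqrt{5624 + \left(10078 - 9472\right)} = \sqrt{5624 + 606} = \sqrt{6230} \approx 78.93$)
$X{\left(Y{\left(h{\left(0,2 \right)},-1 \right)} \right)} + A = \left(4 + \frac{-4 + 2}{5 - 1}\right) + \sqrt{6230} = \left(4 + \frac{1}{4} \left(-2\right)\right) + \sqrt{6230} = \left(4 - \frac{1}{2}\right) + \sqrt{6230} = \frac{7}{2} + \sqrt{6230}$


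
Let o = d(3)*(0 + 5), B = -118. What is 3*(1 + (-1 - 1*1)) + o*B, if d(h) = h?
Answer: -1773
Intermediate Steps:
o = 15 (o = 3*(0 + 5) = 3*5 = 15)
3*(1 + (-1 - 1*1)) + o*B = 3*(1 + (-1 - 1*1)) + 15*(-118) = 3*(1 + (-1 - 1)) - 1770 = 3*(1 - 2) - 1770 = 3*(-1) - 1770 = -3 - 1770 = -1773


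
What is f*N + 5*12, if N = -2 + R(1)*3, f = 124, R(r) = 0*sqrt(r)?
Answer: -188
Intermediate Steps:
R(r) = 0
N = -2 (N = -2 + 0*3 = -2 + 0 = -2)
f*N + 5*12 = 124*(-2) + 5*12 = -248 + 60 = -188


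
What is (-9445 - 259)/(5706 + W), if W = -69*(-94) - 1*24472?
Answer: 1213/1535 ≈ 0.79023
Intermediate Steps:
W = -17986 (W = 6486 - 24472 = -17986)
(-9445 - 259)/(5706 + W) = (-9445 - 259)/(5706 - 17986) = -9704/(-12280) = -9704*(-1/12280) = 1213/1535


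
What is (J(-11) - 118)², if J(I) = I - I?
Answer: 13924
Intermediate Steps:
J(I) = 0
(J(-11) - 118)² = (0 - 118)² = (-118)² = 13924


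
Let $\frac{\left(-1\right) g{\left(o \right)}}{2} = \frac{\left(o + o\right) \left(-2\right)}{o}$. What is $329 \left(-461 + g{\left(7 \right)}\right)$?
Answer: $-149037$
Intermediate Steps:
$g{\left(o \right)} = 8$ ($g{\left(o \right)} = - 2 \frac{\left(o + o\right) \left(-2\right)}{o} = - 2 \frac{2 o \left(-2\right)}{o} = - 2 \frac{\left(-4\right) o}{o} = \left(-2\right) \left(-4\right) = 8$)
$329 \left(-461 + g{\left(7 \right)}\right) = 329 \left(-461 + 8\right) = 329 \left(-453\right) = -149037$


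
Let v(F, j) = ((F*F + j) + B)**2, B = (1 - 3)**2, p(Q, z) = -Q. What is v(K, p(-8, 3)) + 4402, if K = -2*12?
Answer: 350146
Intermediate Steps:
K = -24
B = 4 (B = (-2)**2 = 4)
v(F, j) = (4 + j + F**2)**2 (v(F, j) = ((F*F + j) + 4)**2 = ((F**2 + j) + 4)**2 = ((j + F**2) + 4)**2 = (4 + j + F**2)**2)
v(K, p(-8, 3)) + 4402 = (4 - 1*(-8) + (-24)**2)**2 + 4402 = (4 + 8 + 576)**2 + 4402 = 588**2 + 4402 = 345744 + 4402 = 350146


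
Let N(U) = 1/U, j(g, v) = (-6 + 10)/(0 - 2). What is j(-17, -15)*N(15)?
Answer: -2/15 ≈ -0.13333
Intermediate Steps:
j(g, v) = -2 (j(g, v) = 4/(-2) = 4*(-½) = -2)
j(-17, -15)*N(15) = -2/15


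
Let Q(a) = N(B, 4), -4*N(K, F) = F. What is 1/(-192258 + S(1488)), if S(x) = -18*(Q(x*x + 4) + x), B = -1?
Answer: -1/219024 ≈ -4.5657e-6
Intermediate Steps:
N(K, F) = -F/4
Q(a) = -1 (Q(a) = -1/4*4 = -1)
S(x) = 18 - 18*x (S(x) = -18*(-1 + x) = 18 - 18*x)
1/(-192258 + S(1488)) = 1/(-192258 + (18 - 18*1488)) = 1/(-192258 + (18 - 26784)) = 1/(-192258 - 26766) = 1/(-219024) = -1/219024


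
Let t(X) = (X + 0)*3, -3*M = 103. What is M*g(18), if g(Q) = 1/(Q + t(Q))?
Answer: -103/216 ≈ -0.47685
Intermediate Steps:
M = -103/3 (M = -⅓*103 = -103/3 ≈ -34.333)
t(X) = 3*X (t(X) = X*3 = 3*X)
g(Q) = 1/(4*Q) (g(Q) = 1/(Q + 3*Q) = 1/(4*Q))
M*g(18) = -103/(12*18) = -103/3*1/72 = -103/216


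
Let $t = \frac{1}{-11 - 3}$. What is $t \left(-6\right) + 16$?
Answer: $\frac{115}{7} \approx 16.429$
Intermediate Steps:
$t = - \frac{1}{14}$ ($t = \frac{1}{-14} = - \frac{1}{14} \approx -0.071429$)
$t \left(-6\right) + 16 = \left(- \frac{1}{14}\right) \left(-6\right) + 16 = \frac{3}{7} + 16 = \frac{115}{7}$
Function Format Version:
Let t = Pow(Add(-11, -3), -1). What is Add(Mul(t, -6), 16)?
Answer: Rational(115, 7) ≈ 16.429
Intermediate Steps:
t = Rational(-1, 14) (t = Pow(-14, -1) = Rational(-1, 14) ≈ -0.071429)
Add(Mul(t, -6), 16) = Add(Mul(Rational(-1, 14), -6), 16) = Add(Rational(3, 7), 16) = Rational(115, 7)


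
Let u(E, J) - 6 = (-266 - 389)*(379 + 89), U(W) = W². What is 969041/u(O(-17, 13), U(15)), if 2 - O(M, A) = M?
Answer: -969041/306534 ≈ -3.1613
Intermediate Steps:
O(M, A) = 2 - M
u(E, J) = -306534 (u(E, J) = 6 + (-266 - 389)*(379 + 89) = 6 - 655*468 = 6 - 306540 = -306534)
969041/u(O(-17, 13), U(15)) = 969041/(-306534) = 969041*(-1/306534) = -969041/306534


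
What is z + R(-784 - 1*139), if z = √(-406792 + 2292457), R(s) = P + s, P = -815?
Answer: -1738 + √1885665 ≈ -364.80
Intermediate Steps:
R(s) = -815 + s
z = √1885665 ≈ 1373.2
z + R(-784 - 1*139) = √1885665 + (-815 + (-784 - 1*139)) = √1885665 + (-815 + (-784 - 139)) = √1885665 + (-815 - 923) = √1885665 - 1738 = -1738 + √1885665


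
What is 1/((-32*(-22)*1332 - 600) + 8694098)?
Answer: 1/9631226 ≈ 1.0383e-7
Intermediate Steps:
1/((-32*(-22)*1332 - 600) + 8694098) = 1/((704*1332 - 600) + 8694098) = 1/((937728 - 600) + 8694098) = 1/(937128 + 8694098) = 1/9631226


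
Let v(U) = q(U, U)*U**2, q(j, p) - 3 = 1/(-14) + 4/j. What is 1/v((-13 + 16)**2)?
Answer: 14/3825 ≈ 0.0036601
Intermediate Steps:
q(j, p) = 41/14 + 4/j (q(j, p) = 3 + (1/(-14) + 4/j) = 3 + (1*(-1/14) + 4/j) = 3 + (-1/14 + 4/j) = 41/14 + 4/j)
v(U) = U**2*(41/14 + 4/U) (v(U) = (41/14 + 4/U)*U**2 = U**2*(41/14 + 4/U))
1/v((-13 + 16)**2) = 1/((-13 + 16)**2*(56 + 41*(-13 + 16)**2)/14) = 1/((1/14)*3**2*(56 + 41*3**2)) = 1/((1/14)*9*(56 + 41*9)) = 1/((1/14)*9*(56 + 369)) = 1/((1/14)*9*425) = 1/(3825/14) = 14/3825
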